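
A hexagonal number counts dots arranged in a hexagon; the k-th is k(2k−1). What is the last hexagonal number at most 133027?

132870

Solve n(2n−1) ≤ 133027 for integer n.
n = 258 gives 132870 ≤ 133027, while n = 259 gives 133903 > 133027; so the answer is 132870.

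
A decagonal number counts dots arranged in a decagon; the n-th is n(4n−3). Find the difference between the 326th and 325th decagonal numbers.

2601

Consecutive decagonal numbers differ by 8n − 7: here 8·326 − 7 = 2601.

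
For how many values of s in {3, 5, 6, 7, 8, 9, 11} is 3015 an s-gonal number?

s = 3: P(3, 77) = 3003 and P(3, 78) = 3081; 3015 is not s-gonal.
s = 5: P(5, 45) = 3015. ✓
s = 6: P(6, 39) = 3003 and P(6, 40) = 3160; 3015 is not s-gonal.
s = 7: P(7, 35) = 3010 and P(7, 36) = 3186; 3015 is not s-gonal.
s = 8: P(8, 32) = 3008 and P(8, 33) = 3201; 3015 is not s-gonal.
s = 9: P(9, 29) = 2871 and P(9, 30) = 3075; 3015 is not s-gonal.
s = 11: P(11, 26) = 2951 and P(11, 27) = 3186; 3015 is not s-gonal.
Hits: s ∈ {5} → 1.

1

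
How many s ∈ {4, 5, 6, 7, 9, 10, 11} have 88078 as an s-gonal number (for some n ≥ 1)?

s = 4: P(4, 296) = 87616 and P(4, 297) = 88209; 88078 is not s-gonal.
s = 5: P(5, 242) = 87725 and P(5, 243) = 88452; 88078 is not s-gonal.
s = 6: P(6, 210) = 87990 and P(6, 211) = 88831; 88078 is not s-gonal.
s = 7: P(7, 188) = 88078. ✓
s = 9: P(9, 158) = 86979 and P(9, 159) = 88086; 88078 is not s-gonal.
s = 10: P(10, 148) = 87172 and P(10, 149) = 88357; 88078 is not s-gonal.
s = 11: P(11, 140) = 87710 and P(11, 141) = 88971; 88078 is not s-gonal.
Hits: s ∈ {7} → 1.

1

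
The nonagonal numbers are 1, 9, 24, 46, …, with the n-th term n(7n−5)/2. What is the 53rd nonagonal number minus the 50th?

53·(7·53 − 5)/2 = 9699 and 50·(7·50 − 5)/2 = 8625.
Difference: 9699 − 8625 = 1074.

1074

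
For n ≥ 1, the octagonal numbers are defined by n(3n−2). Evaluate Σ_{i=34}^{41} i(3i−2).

Σ i(3i−2) = 3Σi² − 2Σi over i = 34..41.
Σi = 861 − 561 = 300 and Σi² = 23821 − 12529 = 11292.
3·11292 − 2·300 = 33276.

33276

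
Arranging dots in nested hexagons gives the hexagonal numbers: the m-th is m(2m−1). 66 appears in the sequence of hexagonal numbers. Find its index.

6

Set n(2n−1) = 66, giving 2n² − n − 66 = 0.
The discriminant is 1 + 8·66 = 529, and √529 = 23.
So n = (1 + 23) / 4 = 24/4 = 6.
Check: 6·(2·6 − 1) = 66. ✓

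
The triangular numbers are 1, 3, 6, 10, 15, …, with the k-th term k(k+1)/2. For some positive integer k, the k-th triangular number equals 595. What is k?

34

Set n(n+1)/2 = 595, giving n² + n − 1190 = 0.
The discriminant is 1 + 8·595 = 4761, and √4761 = 69.
So n = (-1 + 69) / 2 = 68/2 = 34.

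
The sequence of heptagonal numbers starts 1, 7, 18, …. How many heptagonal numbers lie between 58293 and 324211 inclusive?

The n-th heptagonal number is n(5n−3)/2.
Smallest index with value ≥ 58293: n = 153 (giving 58293).
Largest index with value ≤ 324211: n = 360 (giving 323460).
Indices 153 through 360: 208 terms.

208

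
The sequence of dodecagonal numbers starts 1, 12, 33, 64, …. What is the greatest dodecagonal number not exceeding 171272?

Solve n(5n−4) ≤ 171272 for integer n.
n = 185 gives 170385 ≤ 171272, while n = 186 gives 172236 > 171272; so the answer is 170385.

170385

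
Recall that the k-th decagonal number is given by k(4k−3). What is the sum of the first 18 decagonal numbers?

7923

Σ i(4i−3) = 4Σi² − 3Σi over i = 1..18.
Σi = 171 and Σi² = 2109.
4·2109 − 3·171 = 7923.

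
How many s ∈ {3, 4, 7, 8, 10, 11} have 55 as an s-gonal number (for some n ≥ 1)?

s = 3: P(3, 10) = 55. ✓
s = 4: P(4, 7) = 49 and P(4, 8) = 64; 55 is not s-gonal.
s = 7: P(7, 5) = 55. ✓
s = 8: P(8, 4) = 40 and P(8, 5) = 65; 55 is not s-gonal.
s = 10: P(10, 4) = 52 and P(10, 5) = 85; 55 is not s-gonal.
s = 11: P(11, 3) = 30 and P(11, 4) = 58; 55 is not s-gonal.
Hits: s ∈ {3, 7} → 2.

2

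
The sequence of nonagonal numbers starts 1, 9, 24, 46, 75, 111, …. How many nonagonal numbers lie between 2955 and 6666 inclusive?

15

The n-th nonagonal number is n(7n−5)/2.
Smallest index with value ≥ 2955: n = 30 (giving 3075).
Largest index with value ≤ 6666: n = 44 (giving 6666).
Indices 30 through 44: 15 terms.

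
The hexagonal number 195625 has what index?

313

Set n(2n−1) = 195625, giving 2n² − n − 195625 = 0.
So n = (1 + 1251) / 4 = 1252/4 = 313.
Check: 313·(2·313 − 1) = 195625. ✓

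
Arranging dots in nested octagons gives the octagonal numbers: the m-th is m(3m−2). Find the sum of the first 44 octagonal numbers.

Σ i(3i−2) = 3Σi² − 2Σi over i = 1..44.
Σi = 990 and Σi² = 29370.
3·29370 − 2·990 = 86130.

86130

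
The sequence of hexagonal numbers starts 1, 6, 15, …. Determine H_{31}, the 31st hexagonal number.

The 31st hexagonal number is n(2n−1) with n = 31.
31·(2·31 − 1) = 31·61 = 1891.

1891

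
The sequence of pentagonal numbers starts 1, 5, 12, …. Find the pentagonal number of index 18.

18·(3·18 − 1)/2 = 18·53/2 = 477.

477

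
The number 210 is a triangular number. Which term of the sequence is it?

20

Set n(n+1)/2 = 210, giving n² + n − 420 = 0.
The discriminant is 1 + 8·210 = 1681, and √1681 = 41.
So n = (-1 + 41) / 2 = 40/2 = 20.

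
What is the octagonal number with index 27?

2133

The 27th octagonal number is n(3n−2) with n = 27.
27·(3·27 − 2) = 27·79 = 2133.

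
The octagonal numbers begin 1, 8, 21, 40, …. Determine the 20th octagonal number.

1160

20·(3·20 − 2) = 20·58 = 1160.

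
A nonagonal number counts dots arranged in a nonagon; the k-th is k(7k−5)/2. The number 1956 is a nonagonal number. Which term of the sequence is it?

24

Set n(7n−5)/2 = 1956, giving 7n² − 5n − 3912 = 0.
The discriminant is 25 + 56·1956 = 109561, and √109561 = 331.
So n = (5 + 331) / 14 = 336/14 = 24.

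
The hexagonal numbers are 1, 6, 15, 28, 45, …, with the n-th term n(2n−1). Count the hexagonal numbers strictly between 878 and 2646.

15

The n-th hexagonal number is n(2n−1).
Smallest index with value > 878: n = 22 (giving 946).
Largest index with value < 2646: n = 36 (giving 2556).
Indices 22 through 36: 15 terms.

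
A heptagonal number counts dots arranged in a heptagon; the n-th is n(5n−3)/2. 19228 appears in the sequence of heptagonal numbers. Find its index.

88

Set n(5n−3)/2 = 19228, giving 5n² − 3n − 38456 = 0.
The discriminant is 9 + 40·19228 = 769129, and √769129 = 877.
So n = (3 + 877) / 10 = 880/10 = 88.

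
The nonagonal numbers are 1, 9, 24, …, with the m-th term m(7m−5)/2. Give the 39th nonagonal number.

The 39th nonagonal number is n(7n−5)/2 with n = 39.
39·(7·39 − 5)/2 = 39·268/2 = 39·134 = 5226.

5226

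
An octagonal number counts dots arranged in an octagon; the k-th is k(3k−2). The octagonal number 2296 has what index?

28

Set n(3n−2) = 2296, giving 3n² − 2n − 2296 = 0.
The discriminant is 4 + 12·2296 = 27556, and √27556 = 166.
So n = (2 + 166) / 6 = 168/6 = 28.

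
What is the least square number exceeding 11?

Solve n² > 11 for integer n.
The largest n with value ≤ 11 is 3 (since 9 ≤ 11 < 16), so the first above is n = 4, value 16.

16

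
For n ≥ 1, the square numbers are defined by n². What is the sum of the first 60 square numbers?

73810

Σ_{i=1}^{60} i² = 60·61·121/6 = 73810.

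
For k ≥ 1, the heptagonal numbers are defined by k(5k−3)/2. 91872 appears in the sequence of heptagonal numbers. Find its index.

Set n(5n−3)/2 = 91872, giving 5n² − 3n − 183744 = 0.
So n = (3 + 1917) / 10 = 1920/10 = 192.

192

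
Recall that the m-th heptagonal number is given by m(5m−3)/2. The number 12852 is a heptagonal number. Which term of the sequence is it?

Set n(5n−3)/2 = 12852, giving 5n² − 3n − 25704 = 0.
So n = (3 + 717) / 10 = 720/10 = 72.

72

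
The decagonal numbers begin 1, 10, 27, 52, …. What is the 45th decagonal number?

The 45th decagonal number is n(4n−3) with n = 45.
45·(4·45 − 3) = 45·177 = 7965.

7965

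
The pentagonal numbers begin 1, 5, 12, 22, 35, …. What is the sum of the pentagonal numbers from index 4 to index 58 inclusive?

99220

Σ i(3i−1)/2 = (3Σi² − Σi) / 2 over i = 4..58.
Σi = 1711 − 6 = 1705 and Σi² = 66729 − 14 = 66715.
(3·66715 − 1·1705) / 2 = 198440/2 = 99220.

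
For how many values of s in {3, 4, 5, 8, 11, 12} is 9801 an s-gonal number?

2

s = 3: P(3, 139) = 9730 and P(3, 140) = 9870; 9801 is not s-gonal.
s = 4: P(4, 99) = 9801. ✓
s = 5: P(5, 81) = 9801. ✓
s = 8: P(8, 57) = 9633 and P(8, 58) = 9976; 9801 is not s-gonal.
s = 11: P(11, 47) = 9776 and P(11, 48) = 10200; 9801 is not s-gonal.
s = 12: P(12, 44) = 9504 and P(12, 45) = 9945; 9801 is not s-gonal.
Hits: s ∈ {4, 5} → 2.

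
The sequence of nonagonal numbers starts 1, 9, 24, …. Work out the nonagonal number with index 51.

The 51st nonagonal number is n(7n−5)/2 with n = 51.
51·(7·51 − 5)/2 = 51·352/2 = 51·176 = 8976.

8976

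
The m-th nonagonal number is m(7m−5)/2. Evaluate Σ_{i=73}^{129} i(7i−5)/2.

2074705

Σ i(7i−5)/2 = (7Σi² − 5Σi) / 2 over i = 73..129.
Σi = 8385 − 2628 = 5757 and Σi² = 723905 − 127020 = 596885.
(7·596885 − 5·5757) / 2 = 4149410/2 = 2074705.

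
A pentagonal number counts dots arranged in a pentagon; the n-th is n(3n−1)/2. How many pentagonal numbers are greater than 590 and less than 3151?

25

The n-th pentagonal number is n(3n−1)/2.
Smallest index with value > 590: n = 21 (giving 651).
Largest index with value < 3151: n = 45 (giving 3015).
Indices 21 through 45: 25 terms.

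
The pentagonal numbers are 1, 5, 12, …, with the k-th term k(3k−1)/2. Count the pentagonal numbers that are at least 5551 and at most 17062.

The n-th pentagonal number is n(3n−1)/2.
Smallest index with value ≥ 5551: n = 61 (giving 5551).
Largest index with value ≤ 17062: n = 106 (giving 16801).
Indices 61 through 106: 46 terms.

46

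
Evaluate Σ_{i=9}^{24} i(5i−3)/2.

11344

Σ i(5i−3)/2 = (5Σi² − 3Σi) / 2 over i = 9..24.
Σi = 300 − 36 = 264 and Σi² = 4900 − 204 = 4696.
(5·4696 − 3·264) / 2 = 22688/2 = 11344.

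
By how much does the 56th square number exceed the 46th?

56² = 3136 and 46² = 2116.
Difference: 3136 − 2116 = 1020.

1020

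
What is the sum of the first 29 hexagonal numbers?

16675

Σ i(2i−1) = 2Σi² − Σi over i = 1..29.
Σi = 435 and Σi² = 8555.
2·8555 − 1·435 = 16675.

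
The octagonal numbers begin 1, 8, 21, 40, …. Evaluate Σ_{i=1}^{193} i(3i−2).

Σ i(3i−2) = 3Σi² − 2Σi over i = 1..193.
Σi = 18721 and Σi² = 2415009.
3·2415009 − 2·18721 = 7207585.

7207585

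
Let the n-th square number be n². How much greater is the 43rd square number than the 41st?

43² = 1849 and 41² = 1681.
Difference: 1849 − 1681 = 168.

168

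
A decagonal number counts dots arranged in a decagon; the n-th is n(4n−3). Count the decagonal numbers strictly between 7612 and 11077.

8

The n-th decagonal number is n(4n−3).
Smallest index with value > 7612: n = 45 (giving 7965).
Largest index with value < 11077: n = 52 (giving 10660).
Indices 45 through 52: 8 terms.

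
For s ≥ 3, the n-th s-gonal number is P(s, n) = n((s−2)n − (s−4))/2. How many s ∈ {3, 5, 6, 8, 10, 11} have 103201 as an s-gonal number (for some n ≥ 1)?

s = 3: P(3, 453) = 102831 and P(3, 454) = 103285; 103201 is not s-gonal.
s = 5: P(5, 262) = 102835 and P(5, 263) = 103622; 103201 is not s-gonal.
s = 6: P(6, 227) = 102831 and P(6, 228) = 103740; 103201 is not s-gonal.
s = 8: P(8, 185) = 102305 and P(8, 186) = 103416; 103201 is not s-gonal.
s = 10: P(10, 161) = 103201. ✓
s = 11: P(11, 151) = 102076 and P(11, 152) = 103436; 103201 is not s-gonal.
Hits: s ∈ {10} → 1.

1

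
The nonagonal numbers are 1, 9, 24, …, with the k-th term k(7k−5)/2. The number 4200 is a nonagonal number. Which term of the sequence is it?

35

Set n(7n−5)/2 = 4200, giving 7n² − 5n − 8400 = 0.
So n = (5 + 485) / 14 = 490/14 = 35.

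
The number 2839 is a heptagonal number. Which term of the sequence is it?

34

Set n(5n−3)/2 = 2839, giving 5n² − 3n − 5678 = 0.
The discriminant is 9 + 40·2839 = 113569, and √113569 = 337.
So n = (3 + 337) / 10 = 340/10 = 34.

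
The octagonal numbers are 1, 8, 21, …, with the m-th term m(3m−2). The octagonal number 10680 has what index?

Set n(3n−2) = 10680, giving 3n² − 2n − 10680 = 0.
So n = (2 + 358) / 6 = 360/6 = 60.

60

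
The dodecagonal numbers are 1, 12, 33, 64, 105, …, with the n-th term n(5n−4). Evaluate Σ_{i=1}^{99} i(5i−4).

1621950

Σ i(5i−4) = 5Σi² − 4Σi over i = 1..99.
Σi = 4950 and Σi² = 328350.
5·328350 − 4·4950 = 1621950.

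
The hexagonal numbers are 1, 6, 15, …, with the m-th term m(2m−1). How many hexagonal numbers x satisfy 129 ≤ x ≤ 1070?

The n-th hexagonal number is n(2n−1).
Smallest index with value ≥ 129: n = 9 (giving 153).
Largest index with value ≤ 1070: n = 23 (giving 1035).
Indices 9 through 23: 15 terms.

15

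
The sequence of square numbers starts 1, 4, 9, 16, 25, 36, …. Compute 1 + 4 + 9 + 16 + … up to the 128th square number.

Σ_{i=1}^{128} i² = 128·129·257/6 = 707264.

707264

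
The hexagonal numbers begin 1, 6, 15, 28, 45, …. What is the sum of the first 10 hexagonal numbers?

715

Σ i(2i−1) = 2Σi² − Σi over i = 1..10.
Σi = 55 and Σi² = 385.
2·385 − 1·55 = 715.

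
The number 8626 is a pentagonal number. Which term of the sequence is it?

76

Set n(3n−1)/2 = 8626, giving 3n² − n − 17252 = 0.
So n = (1 + 455) / 6 = 456/6 = 76.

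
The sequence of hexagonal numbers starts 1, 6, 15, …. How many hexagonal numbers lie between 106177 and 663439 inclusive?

The n-th hexagonal number is n(2n−1).
Smallest index with value ≥ 106177: n = 231 (giving 106491).
Largest index with value ≤ 663439: n = 576 (giving 662976).
Indices 231 through 576: 346 terms.

346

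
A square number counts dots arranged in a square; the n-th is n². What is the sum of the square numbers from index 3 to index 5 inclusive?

50

Σ_{i=3}^{5} i² = 55 − 5 = 50.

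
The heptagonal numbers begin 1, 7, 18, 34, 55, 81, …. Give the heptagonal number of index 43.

The 43rd heptagonal number is n(5n−3)/2 with n = 43.
43·(5·43 − 3)/2 = 43·212/2 = 43·106 = 4558.

4558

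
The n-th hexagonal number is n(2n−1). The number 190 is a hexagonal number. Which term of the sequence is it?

Set n(2n−1) = 190, giving 2n² − n − 190 = 0.
The discriminant is 1 + 8·190 = 1521, and √1521 = 39.
So n = (1 + 39) / 4 = 40/4 = 10.

10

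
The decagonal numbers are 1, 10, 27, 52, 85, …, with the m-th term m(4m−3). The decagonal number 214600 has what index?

Set n(4n−3) = 214600, giving 4n² − 3n − 214600 = 0.
The discriminant is 9 + 16·214600 = 3433609, and √3433609 = 1853.
So n = (3 + 1853) / 8 = 1856/8 = 232.

232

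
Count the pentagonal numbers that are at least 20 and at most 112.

The n-th pentagonal number is n(3n−1)/2.
Smallest index with value ≥ 20: n = 4 (giving 22).
Largest index with value ≤ 112: n = 8 (giving 92).
Indices 4 through 8: 5 terms.

5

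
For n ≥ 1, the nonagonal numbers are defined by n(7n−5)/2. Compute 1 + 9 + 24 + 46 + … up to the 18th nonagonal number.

6954

Σ i(7i−5)/2 = (7Σi² − 5Σi) / 2 over i = 1..18.
Σi = 171 and Σi² = 2109.
(7·2109 − 5·171) / 2 = 13908/2 = 6954.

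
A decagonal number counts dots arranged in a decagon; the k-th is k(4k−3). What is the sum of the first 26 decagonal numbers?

23751

Σ i(4i−3) = 4Σi² − 3Σi over i = 1..26.
Σi = 351 and Σi² = 6201.
4·6201 − 3·351 = 23751.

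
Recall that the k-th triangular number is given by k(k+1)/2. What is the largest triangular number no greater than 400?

378

Solve n(n+1)/2 ≤ 400 for integer n.
n = 27 gives 378 ≤ 400, while n = 28 gives 406 > 400; so the answer is 378.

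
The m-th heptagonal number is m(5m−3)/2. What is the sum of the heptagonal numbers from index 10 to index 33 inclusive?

29836

Σ i(5i−3)/2 = (5Σi² − 3Σi) / 2 over i = 10..33.
Σi = 561 − 45 = 516 and Σi² = 12529 − 285 = 12244.
(5·12244 − 3·516) / 2 = 59672/2 = 29836.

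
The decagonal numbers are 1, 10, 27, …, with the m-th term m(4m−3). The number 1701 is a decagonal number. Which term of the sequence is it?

Set n(4n−3) = 1701, giving 4n² − 3n − 1701 = 0.
The discriminant is 9 + 16·1701 = 27225, and √27225 = 165.
So n = (3 + 165) / 8 = 168/8 = 21.

21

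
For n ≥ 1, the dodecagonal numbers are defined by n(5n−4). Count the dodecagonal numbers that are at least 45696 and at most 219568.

The n-th dodecagonal number is n(5n−4).
Smallest index with value ≥ 45696: n = 96 (giving 45696).
Largest index with value ≤ 219568: n = 209 (giving 217569).
Indices 96 through 209: 114 terms.

114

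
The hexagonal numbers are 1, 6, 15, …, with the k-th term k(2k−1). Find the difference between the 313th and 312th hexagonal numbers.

1249

Consecutive hexagonal numbers differ by 4n − 3: here 4·313 − 3 = 1249.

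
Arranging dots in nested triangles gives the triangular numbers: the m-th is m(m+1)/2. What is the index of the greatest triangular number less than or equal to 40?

8

Solve n(n+1)/2 ≤ 40 for integer n.
n = 8 gives 36 ≤ 40, while n = 9 gives 45 > 40; so the answer is index 8.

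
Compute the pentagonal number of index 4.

22

4·(3·4 − 1)/2 = 4·11/2 = 22.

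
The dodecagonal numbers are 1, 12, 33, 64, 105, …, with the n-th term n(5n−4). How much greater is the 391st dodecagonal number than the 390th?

3901

Consecutive dodecagonal numbers differ by 10n − 9: here 10·391 − 9 = 3901.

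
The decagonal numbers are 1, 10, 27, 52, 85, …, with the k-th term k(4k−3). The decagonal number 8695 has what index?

Set n(4n−3) = 8695, giving 4n² − 3n − 8695 = 0.
So n = (3 + 373) / 8 = 376/8 = 47.
Check: 47·(4·47 − 3) = 8695. ✓

47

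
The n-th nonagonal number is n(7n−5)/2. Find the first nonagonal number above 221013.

Solve n(7n−5)/2 > 221013 for integer n.
The largest n with value ≤ 221013 is 251 (since 219876 ≤ 221013 < 221634), so the first above is n = 252, value 221634.

221634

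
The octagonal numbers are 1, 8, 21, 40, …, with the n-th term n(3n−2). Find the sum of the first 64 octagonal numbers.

Σ i(3i−2) = 3Σi² − 2Σi over i = 1..64.
Σi = 2080 and Σi² = 89440.
3·89440 − 2·2080 = 264160.

264160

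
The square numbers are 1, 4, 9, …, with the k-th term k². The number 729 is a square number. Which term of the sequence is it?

We need n² = 729, so n = √729 = 27.

27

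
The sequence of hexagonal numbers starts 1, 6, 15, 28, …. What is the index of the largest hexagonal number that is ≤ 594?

17

Solve n(2n−1) ≤ 594 for integer n.
n = 17 gives 561 ≤ 594, while n = 18 gives 630 > 594; so the answer is index 17.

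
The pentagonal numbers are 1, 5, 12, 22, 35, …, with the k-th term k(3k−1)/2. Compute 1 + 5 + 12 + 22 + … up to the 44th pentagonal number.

Σ i(3i−1)/2 = (3Σi² − Σi) / 2 over i = 1..44.
Σi = 990 and Σi² = 29370.
(3·29370 − 1·990) / 2 = 87120/2 = 43560.

43560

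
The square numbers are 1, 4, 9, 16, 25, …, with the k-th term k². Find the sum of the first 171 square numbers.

1681386

Σ_{i=1}^{171} i² = 171·172·343/6 = 1681386.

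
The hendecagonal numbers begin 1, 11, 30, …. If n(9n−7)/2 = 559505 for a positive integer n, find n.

353

Set n(9n−7)/2 = 559505, giving 9n² − 7n − 1119010 = 0.
The discriminant is 49 + 72·559505 = 40284409, and √40284409 = 6347.
So n = (7 + 6347) / 18 = 6354/18 = 353.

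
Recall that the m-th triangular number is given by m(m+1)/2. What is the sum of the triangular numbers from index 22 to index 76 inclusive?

74305

Σ i(i+1)/2 = (Σi² + Σi) / 2 over i = 22..76.
Σi = 2926 − 231 = 2695 and Σi² = 149226 − 3311 = 145915.
(1·145915 + 1·2695) / 2 = 148610/2 = 74305.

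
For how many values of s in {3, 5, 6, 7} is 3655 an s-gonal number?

s = 3: P(3, 85) = 3655. ✓
s = 5: P(5, 49) = 3577 and P(5, 50) = 3725; 3655 is not s-gonal.
s = 6: P(6, 43) = 3655. ✓
s = 7: P(7, 38) = 3553 and P(7, 39) = 3744; 3655 is not s-gonal.
Hits: s ∈ {3, 6} → 2.

2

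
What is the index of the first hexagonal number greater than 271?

12

Solve n(2n−1) > 271 for integer n.
The largest n with value ≤ 271 is 11 (since 231 ≤ 271 < 276), so the first above is n = 12, value 276.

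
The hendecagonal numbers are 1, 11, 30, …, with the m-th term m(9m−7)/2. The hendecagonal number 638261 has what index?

377

Set n(9n−7)/2 = 638261, giving 9n² − 7n − 1276522 = 0.
So n = (7 + 6779) / 18 = 6786/18 = 377.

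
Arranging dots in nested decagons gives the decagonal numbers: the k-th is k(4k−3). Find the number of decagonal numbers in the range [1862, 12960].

The n-th decagonal number is n(4n−3).
Smallest index with value ≥ 1862: n = 22 (giving 1870).
Largest index with value ≤ 12960: n = 57 (giving 12825).
Indices 22 through 57: 36 terms.

36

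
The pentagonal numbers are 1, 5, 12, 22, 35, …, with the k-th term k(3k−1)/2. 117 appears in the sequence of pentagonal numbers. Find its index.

9

Set n(3n−1)/2 = 117, giving 3n² − n − 234 = 0.
So n = (1 + 53) / 6 = 54/6 = 9.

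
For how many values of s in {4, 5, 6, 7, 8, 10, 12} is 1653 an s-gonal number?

s = 4: P(4, 40) = 1600 and P(4, 41) = 1681; 1653 is not s-gonal.
s = 5: P(5, 33) = 1617 and P(5, 34) = 1717; 1653 is not s-gonal.
s = 6: P(6, 29) = 1653. ✓
s = 7: P(7, 26) = 1651 and P(7, 27) = 1782; 1653 is not s-gonal.
s = 8: P(8, 23) = 1541 and P(8, 24) = 1680; 1653 is not s-gonal.
s = 10: P(10, 20) = 1540 and P(10, 21) = 1701; 1653 is not s-gonal.
s = 12: P(12, 18) = 1548 and P(12, 19) = 1729; 1653 is not s-gonal.
Hits: s ∈ {6} → 1.

1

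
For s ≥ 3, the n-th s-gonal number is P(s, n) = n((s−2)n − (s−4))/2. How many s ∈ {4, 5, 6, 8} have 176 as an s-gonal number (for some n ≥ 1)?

2

s = 4: P(4, 13) = 169 and P(4, 14) = 196; 176 is not s-gonal.
s = 5: P(5, 11) = 176. ✓
s = 6: P(6, 9) = 153 and P(6, 10) = 190; 176 is not s-gonal.
s = 8: P(8, 8) = 176. ✓
Hits: s ∈ {5, 8} → 2.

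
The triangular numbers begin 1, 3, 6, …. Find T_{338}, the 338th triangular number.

57291

The 338th triangular number is n(n+1)/2 with n = 338.
338·339/2 = 114582/2 = 57291.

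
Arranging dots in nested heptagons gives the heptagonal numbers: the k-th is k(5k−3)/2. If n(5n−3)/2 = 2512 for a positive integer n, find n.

Set n(5n−3)/2 = 2512, giving 5n² − 3n − 5024 = 0.
The discriminant is 9 + 40·2512 = 100489, and √100489 = 317.
So n = (3 + 317) / 10 = 320/10 = 32.
Check: 32·(5·32 − 3)/2 = 2512. ✓

32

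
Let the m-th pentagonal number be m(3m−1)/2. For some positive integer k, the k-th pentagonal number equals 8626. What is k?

76

Set n(3n−1)/2 = 8626, giving 3n² − n − 17252 = 0.
The discriminant is 1 + 24·8626 = 207025, and √207025 = 455.
So n = (1 + 455) / 6 = 456/6 = 76.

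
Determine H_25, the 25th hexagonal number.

1225

The 25th hexagonal number is n(2n−1) with n = 25.
25·(2·25 − 1) = 25·49 = 1225.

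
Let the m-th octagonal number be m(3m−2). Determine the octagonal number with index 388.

The 388th octagonal number is n(3n−2) with n = 388.
388·(3·388 − 2) = 388·1162 = 450856.

450856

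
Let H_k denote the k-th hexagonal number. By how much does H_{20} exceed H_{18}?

150

20·(2·20 − 1) = 780 and 18·(2·18 − 1) = 630.
Difference: 780 − 630 = 150.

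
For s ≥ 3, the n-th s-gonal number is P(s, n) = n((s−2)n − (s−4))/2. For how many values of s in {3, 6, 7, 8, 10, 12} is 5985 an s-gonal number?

s = 3: P(3, 108) = 5886 and P(3, 109) = 5995; 5985 is not s-gonal.
s = 6: P(6, 54) = 5778 and P(6, 55) = 5995; 5985 is not s-gonal.
s = 7: P(7, 49) = 5929 and P(7, 50) = 6175; 5985 is not s-gonal.
s = 8: P(8, 45) = 5985. ✓
s = 10: P(10, 39) = 5967 and P(10, 40) = 6280; 5985 is not s-gonal.
s = 12: P(12, 35) = 5985. ✓
Hits: s ∈ {8, 12} → 2.

2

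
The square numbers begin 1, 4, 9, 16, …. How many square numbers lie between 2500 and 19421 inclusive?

The n-th square number is n².
Smallest index with value ≥ 2500: n = 50 (giving 2500).
Largest index with value ≤ 19421: n = 139 (giving 19321).
Indices 50 through 139: 90 terms.

90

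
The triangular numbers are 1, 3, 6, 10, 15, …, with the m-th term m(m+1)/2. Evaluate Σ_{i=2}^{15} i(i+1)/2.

679

Σ i(i+1)/2 = (Σi² + Σi) / 2 over i = 2..15.
Σi = 120 − 1 = 119 and Σi² = 1240 − 1 = 1239.
(1·1239 + 1·119) / 2 = 1358/2 = 679.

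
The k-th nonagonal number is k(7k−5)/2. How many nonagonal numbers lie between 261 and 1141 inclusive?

10

The n-th nonagonal number is n(7n−5)/2.
Smallest index with value ≥ 261: n = 9 (giving 261).
Largest index with value ≤ 1141: n = 18 (giving 1089).
Indices 9 through 18: 10 terms.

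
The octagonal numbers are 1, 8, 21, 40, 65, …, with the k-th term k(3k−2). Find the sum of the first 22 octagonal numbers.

10879

Σ i(3i−2) = 3Σi² − 2Σi over i = 1..22.
Σi = 253 and Σi² = 3795.
3·3795 − 2·253 = 10879.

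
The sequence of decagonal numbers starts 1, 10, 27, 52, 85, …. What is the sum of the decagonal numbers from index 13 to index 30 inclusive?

Σ i(4i−3) = 4Σi² − 3Σi over i = 13..30.
Σi = 465 − 78 = 387 and Σi² = 9455 − 650 = 8805.
4·8805 − 3·387 = 34059.

34059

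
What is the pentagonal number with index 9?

117

The 9th pentagonal number is n(3n−1)/2 with n = 9.
9·(3·9 − 1)/2 = 9·26/2 = 9·13 = 117.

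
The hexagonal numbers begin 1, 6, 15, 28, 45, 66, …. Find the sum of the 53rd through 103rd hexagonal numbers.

638690

Σ i(2i−1) = 2Σi² − Σi over i = 53..103.
Σi = 5356 − 1378 = 3978 and Σi² = 369564 − 48230 = 321334.
2·321334 − 1·3978 = 638690.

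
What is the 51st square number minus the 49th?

200

51² = 2601 and 49² = 2401.
Difference: 2601 − 2401 = 200.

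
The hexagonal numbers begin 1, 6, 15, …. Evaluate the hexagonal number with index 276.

152076

276·(2·276 − 1) = 276·551 = 152076.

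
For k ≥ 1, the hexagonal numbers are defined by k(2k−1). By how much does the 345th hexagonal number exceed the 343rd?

2750

345·(2·345 − 1) = 237705 and 343·(2·343 − 1) = 234955.
Difference: 237705 − 234955 = 2750.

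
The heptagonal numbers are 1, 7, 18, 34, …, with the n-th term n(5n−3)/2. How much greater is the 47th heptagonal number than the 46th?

231

Consecutive heptagonal numbers differ by 5n − 4: here 5·47 − 4 = 231.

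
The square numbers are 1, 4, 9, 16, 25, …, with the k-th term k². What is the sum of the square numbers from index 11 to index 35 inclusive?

14525

Σ_{i=11}^{35} i² = 14910 − 385 = 14525.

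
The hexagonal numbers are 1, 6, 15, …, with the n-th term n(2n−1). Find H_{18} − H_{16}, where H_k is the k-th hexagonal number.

18·(2·18 − 1) = 630 and 16·(2·16 − 1) = 496.
Difference: 630 − 496 = 134.

134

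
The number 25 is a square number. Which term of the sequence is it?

5

We need n² = 25, so n = √25 = 5.
Check: 5² = 25. ✓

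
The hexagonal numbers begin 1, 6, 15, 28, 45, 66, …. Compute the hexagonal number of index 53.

5565

The 53rd hexagonal number is n(2n−1) with n = 53.
53·(2·53 − 1) = 53·105 = 5565.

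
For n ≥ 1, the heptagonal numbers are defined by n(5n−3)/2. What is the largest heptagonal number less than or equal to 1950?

1918

Solve n(5n−3)/2 ≤ 1950 for integer n.
n = 28 gives 1918 ≤ 1950, while n = 29 gives 2059 > 1950; so the answer is 1918.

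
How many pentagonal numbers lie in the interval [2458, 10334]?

43

The n-th pentagonal number is n(3n−1)/2.
Smallest index with value ≥ 2458: n = 41 (giving 2501).
Largest index with value ≤ 10334: n = 83 (giving 10292).
Indices 41 through 83: 43 terms.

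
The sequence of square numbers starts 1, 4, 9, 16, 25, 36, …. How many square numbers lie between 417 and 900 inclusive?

The n-th square number is n².
Smallest index with value ≥ 417: n = 21 (giving 441).
Largest index with value ≤ 900: n = 30 (giving 900).
Indices 21 through 30: 10 terms.

10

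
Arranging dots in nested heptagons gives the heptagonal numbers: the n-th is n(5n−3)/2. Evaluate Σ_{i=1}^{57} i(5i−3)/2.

155933

Σ i(5i−3)/2 = (5Σi² − 3Σi) / 2 over i = 1..57.
Σi = 1653 and Σi² = 63365.
(5·63365 − 3·1653) / 2 = 311866/2 = 155933.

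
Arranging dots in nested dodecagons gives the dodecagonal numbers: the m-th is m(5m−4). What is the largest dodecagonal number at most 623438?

Solve n(5n−4) ≤ 623438 for integer n.
n = 353 gives 621633 ≤ 623438, while n = 354 gives 625164 > 623438; so the answer is 621633.

621633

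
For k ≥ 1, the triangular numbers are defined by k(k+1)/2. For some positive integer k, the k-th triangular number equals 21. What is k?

Set n(n+1)/2 = 21, giving n² + n − 42 = 0.
The discriminant is 1 + 8·21 = 169, and √169 = 13.
So n = (-1 + 13) / 2 = 12/2 = 6.
Check: 6·7/2 = 21. ✓

6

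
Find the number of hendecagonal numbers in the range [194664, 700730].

187

The n-th hendecagonal number is n(9n−7)/2.
Smallest index with value ≥ 194664: n = 209 (giving 195833).
Largest index with value ≤ 700730: n = 395 (giving 700730).
Indices 209 through 395: 187 terms.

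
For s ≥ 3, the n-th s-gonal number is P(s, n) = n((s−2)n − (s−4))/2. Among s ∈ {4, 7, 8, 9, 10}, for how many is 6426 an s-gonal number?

s = 4: P(4, 80) = 6400 and P(4, 81) = 6561; 6426 is not s-gonal.
s = 7: P(7, 51) = 6426. ✓
s = 8: P(8, 46) = 6256 and P(8, 47) = 6533; 6426 is not s-gonal.
s = 9: P(9, 43) = 6364 and P(9, 44) = 6666; 6426 is not s-gonal.
s = 10: P(10, 40) = 6280 and P(10, 41) = 6601; 6426 is not s-gonal.
Hits: s ∈ {7} → 1.

1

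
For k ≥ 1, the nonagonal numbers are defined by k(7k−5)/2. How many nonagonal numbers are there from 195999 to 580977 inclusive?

The n-th nonagonal number is n(7n−5)/2.
Smallest index with value ≥ 195999: n = 237 (giving 195999).
Largest index with value ≤ 580977: n = 407 (giving 578754).
Indices 237 through 407: 171 terms.

171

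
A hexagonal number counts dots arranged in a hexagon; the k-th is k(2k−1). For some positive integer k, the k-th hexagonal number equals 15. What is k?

Set n(2n−1) = 15, giving 2n² − n − 15 = 0.
The discriminant is 1 + 8·15 = 121, and √121 = 11.
So n = (1 + 11) / 4 = 12/4 = 3.

3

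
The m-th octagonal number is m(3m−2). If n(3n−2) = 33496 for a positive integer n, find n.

106

Set n(3n−2) = 33496, giving 3n² − 2n − 33496 = 0.
So n = (2 + 634) / 6 = 636/6 = 106.
Check: 106·(3·106 − 2) = 33496. ✓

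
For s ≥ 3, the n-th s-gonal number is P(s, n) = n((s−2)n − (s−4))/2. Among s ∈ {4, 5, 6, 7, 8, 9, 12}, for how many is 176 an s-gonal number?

2

s = 4: P(4, 13) = 169 and P(4, 14) = 196; 176 is not s-gonal.
s = 5: P(5, 11) = 176. ✓
s = 6: P(6, 9) = 153 and P(6, 10) = 190; 176 is not s-gonal.
s = 7: P(7, 8) = 148 and P(7, 9) = 189; 176 is not s-gonal.
s = 8: P(8, 8) = 176. ✓
s = 9: P(9, 7) = 154 and P(9, 8) = 204; 176 is not s-gonal.
s = 12: P(12, 6) = 156 and P(12, 7) = 217; 176 is not s-gonal.
Hits: s ∈ {5, 8} → 2.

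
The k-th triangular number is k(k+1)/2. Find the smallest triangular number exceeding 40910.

41041

Solve n(n+1)/2 > 40910 for integer n.
The largest n with value ≤ 40910 is 285 (since 40755 ≤ 40910 < 41041), so the first above is n = 286, value 41041.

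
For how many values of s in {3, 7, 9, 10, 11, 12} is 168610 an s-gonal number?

1

s = 3: P(3, 580) = 168490 and P(3, 581) = 169071; 168610 is not s-gonal.
s = 7: P(7, 260) = 168610. ✓
s = 9: P(9, 219) = 167316 and P(9, 220) = 168850; 168610 is not s-gonal.
s = 10: P(10, 205) = 167485 and P(10, 206) = 169126; 168610 is not s-gonal.
s = 11: P(11, 193) = 166945 and P(11, 194) = 168683; 168610 is not s-gonal.
s = 12: P(12, 184) = 168544 and P(12, 185) = 170385; 168610 is not s-gonal.
Hits: s ∈ {7} → 1.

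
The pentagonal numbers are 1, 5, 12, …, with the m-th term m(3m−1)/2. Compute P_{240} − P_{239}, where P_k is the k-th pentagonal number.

Consecutive pentagonal numbers differ by 3n − 2: here 3·240 − 2 = 718.

718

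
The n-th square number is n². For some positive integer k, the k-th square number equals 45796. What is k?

We need n² = 45796, so n = √45796 = 214.
Check: 214² = 45796. ✓

214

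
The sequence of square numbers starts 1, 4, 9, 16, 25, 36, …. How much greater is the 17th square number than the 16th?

n² − (n−1)² = 2n − 1, so 17² − 16² = 2·17 − 1 = 33.

33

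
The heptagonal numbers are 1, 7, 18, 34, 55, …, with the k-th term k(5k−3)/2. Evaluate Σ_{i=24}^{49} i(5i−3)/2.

Σ i(5i−3)/2 = (5Σi² − 3Σi) / 2 over i = 24..49.
Σi = 1225 − 276 = 949 and Σi² = 40425 − 4324 = 36101.
(5·36101 − 3·949) / 2 = 177658/2 = 88829.

88829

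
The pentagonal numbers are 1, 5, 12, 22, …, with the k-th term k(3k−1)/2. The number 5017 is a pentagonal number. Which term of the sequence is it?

Set n(3n−1)/2 = 5017, giving 3n² − n − 10034 = 0.
The discriminant is 1 + 24·5017 = 120409, and √120409 = 347.
So n = (1 + 347) / 6 = 348/6 = 58.

58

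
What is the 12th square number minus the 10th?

12² = 144 and 10² = 100.
Difference: 144 − 100 = 44.

44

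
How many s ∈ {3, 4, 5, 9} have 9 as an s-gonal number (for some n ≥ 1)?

s = 3: P(3, 3) = 6 and P(3, 4) = 10; 9 is not s-gonal.
s = 4: P(4, 3) = 9. ✓
s = 5: P(5, 2) = 5 and P(5, 3) = 12; 9 is not s-gonal.
s = 9: P(9, 2) = 9. ✓
Hits: s ∈ {4, 9} → 2.

2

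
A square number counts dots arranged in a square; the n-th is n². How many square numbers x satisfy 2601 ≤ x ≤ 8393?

The n-th square number is n².
Smallest index with value ≥ 2601: n = 51 (giving 2601).
Largest index with value ≤ 8393: n = 91 (giving 8281).
Indices 51 through 91: 41 terms.

41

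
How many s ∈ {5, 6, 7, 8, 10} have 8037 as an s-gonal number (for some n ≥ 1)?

1

s = 5: P(5, 73) = 7957 and P(5, 74) = 8177; 8037 is not s-gonal.
s = 6: P(6, 63) = 7875 and P(6, 64) = 8128; 8037 is not s-gonal.
s = 7: P(7, 57) = 8037. ✓
s = 8: P(8, 52) = 8008 and P(8, 53) = 8321; 8037 is not s-gonal.
s = 10: P(10, 45) = 7965 and P(10, 46) = 8326; 8037 is not s-gonal.
Hits: s ∈ {7} → 1.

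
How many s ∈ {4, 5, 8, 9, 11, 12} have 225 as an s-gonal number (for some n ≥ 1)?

2

s = 4: P(4, 15) = 225. ✓
s = 5: P(5, 12) = 210 and P(5, 13) = 247; 225 is not s-gonal.
s = 8: P(8, 9) = 225. ✓
s = 9: P(9, 8) = 204 and P(9, 9) = 261; 225 is not s-gonal.
s = 11: P(11, 7) = 196 and P(11, 8) = 260; 225 is not s-gonal.
s = 12: P(12, 7) = 217 and P(12, 8) = 288; 225 is not s-gonal.
Hits: s ∈ {4, 8} → 2.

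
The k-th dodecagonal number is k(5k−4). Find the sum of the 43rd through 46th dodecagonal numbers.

38918

Σ i(5i−4) = 5Σi² − 4Σi over i = 43..46.
Σi = 1081 − 903 = 178 and Σi² = 33511 − 25585 = 7926.
5·7926 − 4·178 = 38918.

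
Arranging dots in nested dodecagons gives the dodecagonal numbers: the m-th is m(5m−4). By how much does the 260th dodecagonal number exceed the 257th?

7743

260·(5·260 − 4) = 336960 and 257·(5·257 − 4) = 329217.
Difference: 336960 − 329217 = 7743.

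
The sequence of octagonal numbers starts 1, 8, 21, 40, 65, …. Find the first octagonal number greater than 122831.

123221

Solve n(3n−2) > 122831 for integer n.
The largest n with value ≤ 122831 is 202 (since 122008 ≤ 122831 < 123221), so the first above is n = 203, value 123221.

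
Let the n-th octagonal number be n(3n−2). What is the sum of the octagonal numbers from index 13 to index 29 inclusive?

Σ i(3i−2) = 3Σi² − 2Σi over i = 13..29.
Σi = 435 − 78 = 357 and Σi² = 8555 − 650 = 7905.
3·7905 − 2·357 = 23001.

23001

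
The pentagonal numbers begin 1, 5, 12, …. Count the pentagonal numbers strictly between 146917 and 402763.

205

The n-th pentagonal number is n(3n−1)/2.
Smallest index with value > 146917: n = 314 (giving 147737).
Largest index with value < 402763: n = 518 (giving 402227).
Indices 314 through 518: 205 terms.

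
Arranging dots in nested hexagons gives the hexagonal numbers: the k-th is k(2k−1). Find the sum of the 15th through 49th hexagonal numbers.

77700

Σ i(2i−1) = 2Σi² − Σi over i = 15..49.
Σi = 1225 − 105 = 1120 and Σi² = 40425 − 1015 = 39410.
2·39410 − 1·1120 = 77700.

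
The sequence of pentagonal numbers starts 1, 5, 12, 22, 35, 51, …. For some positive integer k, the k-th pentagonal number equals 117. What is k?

Set n(3n−1)/2 = 117, giving 3n² − n − 234 = 0.
The discriminant is 1 + 24·117 = 2809, and √2809 = 53.
So n = (1 + 53) / 6 = 54/6 = 9.
Check: 9·(3·9 − 1)/2 = 117. ✓

9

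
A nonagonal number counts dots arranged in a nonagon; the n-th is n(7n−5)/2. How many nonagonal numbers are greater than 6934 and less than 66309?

93

The n-th nonagonal number is n(7n−5)/2.
Smallest index with value > 6934: n = 45 (giving 6975).
Largest index with value < 66309: n = 137 (giving 65349).
Indices 45 through 137: 93 terms.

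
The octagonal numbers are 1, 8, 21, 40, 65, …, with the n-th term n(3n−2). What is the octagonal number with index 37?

The 37th octagonal number is n(3n−2) with n = 37.
37·(3·37 − 2) = 37·109 = 4033.

4033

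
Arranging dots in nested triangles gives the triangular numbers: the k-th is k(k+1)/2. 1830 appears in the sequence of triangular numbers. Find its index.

60

Set n(n+1)/2 = 1830, giving n² + n − 3660 = 0.
So n = (-1 + 121) / 2 = 120/2 = 60.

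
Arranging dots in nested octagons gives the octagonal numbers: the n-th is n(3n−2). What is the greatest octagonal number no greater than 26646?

Solve n(3n−2) ≤ 26646 for integer n.
n = 94 gives 26320 ≤ 26646, while n = 95 gives 26885 > 26646; so the answer is 26320.

26320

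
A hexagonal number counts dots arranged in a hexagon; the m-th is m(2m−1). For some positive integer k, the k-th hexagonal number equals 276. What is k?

12

Set n(2n−1) = 276, giving 2n² − n − 276 = 0.
The discriminant is 1 + 8·276 = 2209, and √2209 = 47.
So n = (1 + 47) / 4 = 48/4 = 12.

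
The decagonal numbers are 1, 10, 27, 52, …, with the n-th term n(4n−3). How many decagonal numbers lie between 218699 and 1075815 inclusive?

284

The n-th decagonal number is n(4n−3).
Smallest index with value ≥ 218699: n = 235 (giving 220195).
Largest index with value ≤ 1075815: n = 518 (giving 1071742).
Indices 235 through 518: 284 terms.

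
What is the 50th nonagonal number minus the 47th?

50·(7·50 − 5)/2 = 8625 and 47·(7·47 − 5)/2 = 7614.
Difference: 8625 − 7614 = 1011.

1011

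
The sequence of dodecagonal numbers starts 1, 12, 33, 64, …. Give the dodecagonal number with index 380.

The 380th dodecagonal number is n(5n−4) with n = 380.
380·(5·380 − 4) = 380·1896 = 720480.

720480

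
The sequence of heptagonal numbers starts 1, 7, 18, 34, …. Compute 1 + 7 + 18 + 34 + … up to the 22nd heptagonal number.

Σ i(5i−3)/2 = (5Σi² − 3Σi) / 2 over i = 1..22.
Σi = 253 and Σi² = 3795.
(5·3795 − 3·253) / 2 = 18216/2 = 9108.

9108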